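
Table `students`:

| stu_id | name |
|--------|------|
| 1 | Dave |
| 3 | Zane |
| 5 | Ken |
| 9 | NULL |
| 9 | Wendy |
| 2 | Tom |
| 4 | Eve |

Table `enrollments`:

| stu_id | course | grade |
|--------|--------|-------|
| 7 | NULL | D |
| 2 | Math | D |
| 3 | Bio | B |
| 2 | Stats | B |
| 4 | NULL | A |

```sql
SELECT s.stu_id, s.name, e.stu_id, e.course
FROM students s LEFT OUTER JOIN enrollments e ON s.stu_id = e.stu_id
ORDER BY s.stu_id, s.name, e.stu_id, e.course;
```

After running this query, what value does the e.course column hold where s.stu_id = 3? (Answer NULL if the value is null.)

Bio

LEFT JOIN keeps every row from `students`; unmatched rows get NULL for `enrollments`'s columns.
Matching on s.stu_id = e.stu_id.
- s (stu_id=1) has no partner → padded with NULL.
- s (stu_id=3) pairs with 1 row(s) of e.
- s (stu_id=5) has no partner → padded with NULL.
- s (stu_id=9) has no partner → padded with NULL.
- s (stu_id=9) has no partner → padded with NULL.
- s (stu_id=2) pairs with 2 row(s) of e.
- s (stu_id=4) pairs with 1 row(s) of e.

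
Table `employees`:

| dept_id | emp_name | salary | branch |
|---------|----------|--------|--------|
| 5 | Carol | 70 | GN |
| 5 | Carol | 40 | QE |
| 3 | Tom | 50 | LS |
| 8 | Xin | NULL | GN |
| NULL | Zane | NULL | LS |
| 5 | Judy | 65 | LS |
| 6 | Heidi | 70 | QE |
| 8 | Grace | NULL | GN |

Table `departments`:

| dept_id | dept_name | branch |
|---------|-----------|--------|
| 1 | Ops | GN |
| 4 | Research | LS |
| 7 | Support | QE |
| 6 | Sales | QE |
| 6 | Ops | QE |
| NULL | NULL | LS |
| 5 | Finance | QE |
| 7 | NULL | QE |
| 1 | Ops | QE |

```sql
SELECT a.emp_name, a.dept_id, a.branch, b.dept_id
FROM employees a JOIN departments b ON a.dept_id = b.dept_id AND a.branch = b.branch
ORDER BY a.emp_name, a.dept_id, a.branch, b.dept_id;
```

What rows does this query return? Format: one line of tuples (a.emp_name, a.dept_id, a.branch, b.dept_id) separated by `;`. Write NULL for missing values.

(Carol, 5, QE, 5); (Heidi, 6, QE, 6); (Heidi, 6, QE, 6)

INNER JOIN keeps only pairs where the ON condition holds.
Matching on a.dept_id = b.dept_id AND a.branch = b.branch. A NULL in a compared column never satisfies the condition.
Matched pairs: 3.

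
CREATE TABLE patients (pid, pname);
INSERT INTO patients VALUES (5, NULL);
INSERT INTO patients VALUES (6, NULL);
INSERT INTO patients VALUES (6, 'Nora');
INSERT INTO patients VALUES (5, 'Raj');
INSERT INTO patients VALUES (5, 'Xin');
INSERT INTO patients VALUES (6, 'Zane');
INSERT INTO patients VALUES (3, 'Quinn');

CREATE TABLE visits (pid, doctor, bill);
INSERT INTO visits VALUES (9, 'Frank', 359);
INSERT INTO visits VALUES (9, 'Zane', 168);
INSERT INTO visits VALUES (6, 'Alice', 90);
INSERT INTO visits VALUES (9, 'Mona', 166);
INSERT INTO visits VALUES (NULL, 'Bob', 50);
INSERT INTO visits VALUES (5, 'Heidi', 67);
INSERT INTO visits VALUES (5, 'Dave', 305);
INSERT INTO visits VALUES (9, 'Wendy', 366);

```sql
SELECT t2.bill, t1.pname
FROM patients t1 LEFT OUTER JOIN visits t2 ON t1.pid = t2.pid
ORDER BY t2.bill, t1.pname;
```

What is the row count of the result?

LEFT JOIN keeps every row from `patients`; unmatched rows get NULL for `visits`'s columns.
Matching on t1.pid = t2.pid. A NULL in a compared column never satisfies the condition.
- t1 (pid=5) pairs with 2 row(s) of t2.
- t1 (pid=6) pairs with 1 row(s) of t2.
- t1 (pid=6) pairs with 1 row(s) of t2.
- t1 (pid=5) pairs with 2 row(s) of t2.
- t1 (pid=5) pairs with 2 row(s) of t2.
- t1 (pid=6) pairs with 1 row(s) of t2.
- t1 (pid=3) has no partner → padded with NULL.
Total: 9 matched + 1 padded = 10 rows.

10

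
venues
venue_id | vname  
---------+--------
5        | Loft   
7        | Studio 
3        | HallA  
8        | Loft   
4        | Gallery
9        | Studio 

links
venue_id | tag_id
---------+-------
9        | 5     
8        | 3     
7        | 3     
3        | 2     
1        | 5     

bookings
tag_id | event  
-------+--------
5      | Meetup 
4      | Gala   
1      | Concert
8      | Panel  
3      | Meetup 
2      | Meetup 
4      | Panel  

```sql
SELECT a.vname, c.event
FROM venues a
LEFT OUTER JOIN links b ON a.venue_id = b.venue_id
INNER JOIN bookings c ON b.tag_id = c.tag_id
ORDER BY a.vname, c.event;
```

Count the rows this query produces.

Evaluate left to right. First `venues a LEFT JOIN links b` on venue_id: 6 row(s).
Then INNER JOIN `bookings c` on tag_id: keep only rows whose b.tag_id appears in c.
Result: 4 row(s).

4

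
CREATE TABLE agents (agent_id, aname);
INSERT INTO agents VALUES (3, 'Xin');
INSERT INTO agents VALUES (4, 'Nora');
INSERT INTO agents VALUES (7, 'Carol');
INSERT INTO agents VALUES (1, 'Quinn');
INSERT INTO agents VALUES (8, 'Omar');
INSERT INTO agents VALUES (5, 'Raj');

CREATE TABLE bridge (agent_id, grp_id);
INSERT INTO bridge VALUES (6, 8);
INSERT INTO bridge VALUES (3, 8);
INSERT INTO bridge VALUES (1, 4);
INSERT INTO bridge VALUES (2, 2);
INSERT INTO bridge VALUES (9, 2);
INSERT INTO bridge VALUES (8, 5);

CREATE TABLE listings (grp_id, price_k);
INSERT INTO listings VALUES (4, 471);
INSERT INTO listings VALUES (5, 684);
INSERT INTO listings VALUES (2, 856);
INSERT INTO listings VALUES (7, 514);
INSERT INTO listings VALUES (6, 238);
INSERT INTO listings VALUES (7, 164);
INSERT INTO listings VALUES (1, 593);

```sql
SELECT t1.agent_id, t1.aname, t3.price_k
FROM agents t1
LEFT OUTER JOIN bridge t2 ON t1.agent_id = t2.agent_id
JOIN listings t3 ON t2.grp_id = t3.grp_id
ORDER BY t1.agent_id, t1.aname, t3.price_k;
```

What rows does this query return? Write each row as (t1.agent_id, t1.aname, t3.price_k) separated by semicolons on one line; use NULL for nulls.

(1, Quinn, 471); (8, Omar, 684)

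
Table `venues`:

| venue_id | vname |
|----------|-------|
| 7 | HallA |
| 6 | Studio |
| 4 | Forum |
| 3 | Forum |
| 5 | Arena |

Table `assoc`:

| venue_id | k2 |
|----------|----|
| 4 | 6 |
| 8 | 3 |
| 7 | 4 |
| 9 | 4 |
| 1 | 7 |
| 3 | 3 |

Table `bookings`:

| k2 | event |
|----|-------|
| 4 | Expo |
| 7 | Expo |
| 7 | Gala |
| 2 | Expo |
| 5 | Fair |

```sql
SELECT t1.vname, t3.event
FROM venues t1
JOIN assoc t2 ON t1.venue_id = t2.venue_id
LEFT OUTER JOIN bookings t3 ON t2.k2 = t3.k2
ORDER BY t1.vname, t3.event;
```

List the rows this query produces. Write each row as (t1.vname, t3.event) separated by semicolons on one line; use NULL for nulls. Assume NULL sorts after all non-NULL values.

Joins associate left-to-right: venues INNER JOIN assoc on venue_id gives 3 intermediate row(s).
Then LEFT JOIN `bookings t3` on k2: each of those 3 rows is kept; rows whose t2.k2 has no match in t3 get NULL for t3's columns.

(Forum, NULL); (Forum, NULL); (HallA, Expo)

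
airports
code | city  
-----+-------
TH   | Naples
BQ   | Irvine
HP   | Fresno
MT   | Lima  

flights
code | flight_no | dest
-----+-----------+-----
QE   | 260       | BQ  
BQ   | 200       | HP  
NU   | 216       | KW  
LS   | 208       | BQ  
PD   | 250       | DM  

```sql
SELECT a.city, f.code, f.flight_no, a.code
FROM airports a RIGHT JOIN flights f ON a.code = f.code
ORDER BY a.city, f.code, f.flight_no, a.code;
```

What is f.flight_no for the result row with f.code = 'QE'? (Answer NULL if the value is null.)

260

RIGHT JOIN keeps every row from `flights`; unmatched rows get NULL for `airports`'s columns.
Matching on a.code = f.code.
Matched pairs: 1; unmatched f rows kept: 4.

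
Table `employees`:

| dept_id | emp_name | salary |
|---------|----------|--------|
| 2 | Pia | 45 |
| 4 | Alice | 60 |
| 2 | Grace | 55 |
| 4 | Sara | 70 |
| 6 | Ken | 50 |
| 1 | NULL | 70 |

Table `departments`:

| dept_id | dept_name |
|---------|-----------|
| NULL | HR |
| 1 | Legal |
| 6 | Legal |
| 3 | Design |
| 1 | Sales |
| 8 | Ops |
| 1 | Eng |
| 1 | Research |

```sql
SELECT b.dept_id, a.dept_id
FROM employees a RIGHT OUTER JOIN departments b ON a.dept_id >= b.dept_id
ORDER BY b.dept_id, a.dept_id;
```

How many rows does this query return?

30

RIGHT JOIN keeps every row from `departments`; unmatched rows get NULL for `employees`'s columns.
Matching on a.dept_id >= b.dept_id. A NULL in a compared column never satisfies the condition.
- a (dept_id=2) pairs with 4 row(s) of b.
- a (dept_id=4) pairs with 5 row(s) of b.
- a (dept_id=2) pairs with 4 row(s) of b.
- a (dept_id=4) pairs with 5 row(s) of b.
- a (dept_id=6) pairs with 6 row(s) of b.
- a (dept_id=1) pairs with 4 row(s) of b.
- 2 b row(s) had no a match → kept, a columns NULL.
Total: 28 matched + 2 padded = 30 rows.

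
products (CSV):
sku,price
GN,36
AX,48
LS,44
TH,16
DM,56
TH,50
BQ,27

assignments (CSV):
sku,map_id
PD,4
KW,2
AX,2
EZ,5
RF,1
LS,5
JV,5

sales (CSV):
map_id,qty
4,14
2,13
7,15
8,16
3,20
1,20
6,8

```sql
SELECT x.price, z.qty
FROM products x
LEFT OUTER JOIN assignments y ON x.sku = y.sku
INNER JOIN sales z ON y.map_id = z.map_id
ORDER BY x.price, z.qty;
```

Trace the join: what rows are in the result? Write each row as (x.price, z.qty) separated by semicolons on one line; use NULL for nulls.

Evaluate left to right. First `products x LEFT JOIN assignments y` on sku: 7 row(s).
Then INNER JOIN `sales z` on map_id: keep only rows whose y.map_id appears in z.

(48, 13)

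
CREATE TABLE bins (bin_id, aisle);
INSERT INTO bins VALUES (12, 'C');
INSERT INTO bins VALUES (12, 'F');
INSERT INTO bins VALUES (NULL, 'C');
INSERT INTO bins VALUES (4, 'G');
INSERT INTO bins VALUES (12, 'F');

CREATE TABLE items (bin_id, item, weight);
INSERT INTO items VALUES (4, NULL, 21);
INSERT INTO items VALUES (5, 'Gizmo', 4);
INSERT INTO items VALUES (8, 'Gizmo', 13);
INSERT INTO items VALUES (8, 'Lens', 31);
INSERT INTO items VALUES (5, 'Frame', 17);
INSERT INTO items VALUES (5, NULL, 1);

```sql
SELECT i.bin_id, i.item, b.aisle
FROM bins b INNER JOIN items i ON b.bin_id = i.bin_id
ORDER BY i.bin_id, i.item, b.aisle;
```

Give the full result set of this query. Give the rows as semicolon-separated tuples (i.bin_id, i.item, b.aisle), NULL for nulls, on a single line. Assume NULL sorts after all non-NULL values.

(4, NULL, G)

INNER JOIN keeps only pairs where the ON condition holds.
Matching on b.bin_id = i.bin_id. A NULL in a compared column never satisfies the condition.
- bin_id=12: no matching i row, dropped.
- bin_id=12: no matching i row, dropped.
- bin_id=NULL: no matching i row, dropped.
- bin_id=4: 1 matching i row(s), so 1 row(s) emitted.
- bin_id=12: no matching i row, dropped.
After projecting and ordering:
i.bin_id | i.item | b.aisle
4 | NULL | G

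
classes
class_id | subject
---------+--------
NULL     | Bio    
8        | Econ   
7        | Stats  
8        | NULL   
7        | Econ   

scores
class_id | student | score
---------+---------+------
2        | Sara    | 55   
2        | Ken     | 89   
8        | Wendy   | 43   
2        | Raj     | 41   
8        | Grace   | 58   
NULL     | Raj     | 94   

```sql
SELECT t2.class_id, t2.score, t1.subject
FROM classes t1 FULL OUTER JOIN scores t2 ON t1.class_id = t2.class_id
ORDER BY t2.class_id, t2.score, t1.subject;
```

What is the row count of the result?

FULL OUTER JOIN keeps every row from both sides; unmatched rows get NULL for the other side's columns.
Matching on t1.class_id = t2.class_id. A NULL in a compared column never satisfies the condition.
- t1 (class_id=NULL) has no partner → padded with NULL.
- t1 (class_id=8) pairs with 2 row(s) of t2.
- t1 (class_id=7) has no partner → padded with NULL.
- t1 (class_id=8) pairs with 2 row(s) of t2.
- t1 (class_id=7) has no partner → padded with NULL.
- plus 4 unmatched t2 row(s), each kept with NULL t1 columns.
Total: 4 matched + 7 padded = 11 rows.

11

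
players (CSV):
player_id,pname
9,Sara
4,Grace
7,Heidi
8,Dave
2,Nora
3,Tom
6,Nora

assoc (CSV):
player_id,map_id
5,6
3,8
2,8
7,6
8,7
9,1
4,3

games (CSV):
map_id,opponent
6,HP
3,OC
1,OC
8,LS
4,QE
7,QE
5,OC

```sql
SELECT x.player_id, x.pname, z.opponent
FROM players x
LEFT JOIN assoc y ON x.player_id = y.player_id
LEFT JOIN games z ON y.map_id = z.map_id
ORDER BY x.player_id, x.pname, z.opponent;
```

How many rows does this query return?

7

Joins associate left-to-right: players LEFT JOIN assoc on player_id gives 7 intermediate row(s).
Then LEFT JOIN `games z` on map_id: each of those 7 rows is kept; rows whose y.map_id has no match in z get NULL for z's columns.
Result: 7 row(s).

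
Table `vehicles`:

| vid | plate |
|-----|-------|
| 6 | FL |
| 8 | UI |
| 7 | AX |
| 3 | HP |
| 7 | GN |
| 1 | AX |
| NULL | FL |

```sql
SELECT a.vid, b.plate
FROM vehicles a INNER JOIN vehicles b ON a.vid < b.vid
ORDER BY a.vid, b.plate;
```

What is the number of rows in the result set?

14

INNER JOIN keeps only pairs where the ON condition holds.
Matching on a.vid < b.vid. A NULL in a compared column never satisfies the condition.
- a row (vid=6): matches 3 b row(s) → 3 output row(s).
- a row (vid=8): no match → dropped.
- a row (vid=7): matches 1 b row(s) → 1 output row(s).
- a row (vid=3): matches 4 b row(s) → 4 output row(s).
- a row (vid=7): matches 1 b row(s) → 1 output row(s).
- a row (vid=1): matches 5 b row(s) → 5 output row(s).
- a row (vid=NULL): no match → dropped.
Total: 14 rows.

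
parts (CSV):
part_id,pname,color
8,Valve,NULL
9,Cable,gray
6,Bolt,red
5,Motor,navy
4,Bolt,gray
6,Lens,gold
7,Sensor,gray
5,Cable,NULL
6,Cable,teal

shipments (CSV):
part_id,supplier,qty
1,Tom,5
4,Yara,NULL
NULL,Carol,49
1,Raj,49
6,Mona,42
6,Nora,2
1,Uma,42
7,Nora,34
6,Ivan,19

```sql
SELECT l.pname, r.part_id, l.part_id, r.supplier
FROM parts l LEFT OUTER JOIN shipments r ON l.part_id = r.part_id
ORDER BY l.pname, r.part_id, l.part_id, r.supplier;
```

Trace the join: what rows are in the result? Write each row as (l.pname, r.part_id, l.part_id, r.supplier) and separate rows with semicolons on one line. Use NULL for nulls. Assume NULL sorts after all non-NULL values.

(Bolt, 4, 4, Yara); (Bolt, 6, 6, Ivan); (Bolt, 6, 6, Mona); (Bolt, 6, 6, Nora); (Cable, 6, 6, Ivan); (Cable, 6, 6, Mona); (Cable, 6, 6, Nora); (Cable, NULL, 5, NULL); (Cable, NULL, 9, NULL); (Lens, 6, 6, Ivan); (Lens, 6, 6, Mona); (Lens, 6, 6, Nora); (Motor, NULL, 5, NULL); (Sensor, 7, 7, Nora); (Valve, NULL, 8, NULL)

LEFT JOIN keeps every row from `parts`; unmatched rows get NULL for `shipments`'s columns.
Matching on l.part_id = r.part_id. A NULL in a compared column never satisfies the condition.
- l row (part_id=8): no match → kept, r columns NULL.
- l row (part_id=9): no match → kept, r columns NULL.
- l row (part_id=6): matches 3 r row(s) → 3 output row(s).
- l row (part_id=5): no match → kept, r columns NULL.
- l row (part_id=4): matches 1 r row(s) → 1 output row(s).
- l row (part_id=6): matches 3 r row(s) → 3 output row(s).
- l row (part_id=7): matches 1 r row(s) → 1 output row(s).
- l row (part_id=5): no match → kept, r columns NULL.
- l row (part_id=6): matches 3 r row(s) → 3 output row(s).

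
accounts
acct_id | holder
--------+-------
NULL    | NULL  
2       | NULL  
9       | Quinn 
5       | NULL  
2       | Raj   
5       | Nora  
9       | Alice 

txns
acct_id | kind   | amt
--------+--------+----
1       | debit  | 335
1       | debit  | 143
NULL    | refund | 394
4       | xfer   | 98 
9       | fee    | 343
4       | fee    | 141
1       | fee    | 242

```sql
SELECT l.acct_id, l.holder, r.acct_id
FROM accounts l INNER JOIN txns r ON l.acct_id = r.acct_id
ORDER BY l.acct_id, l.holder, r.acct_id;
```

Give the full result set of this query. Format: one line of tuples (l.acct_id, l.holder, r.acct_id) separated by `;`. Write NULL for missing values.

INNER JOIN keeps only pairs where the ON condition holds.
Matching on l.acct_id = r.acct_id. A NULL in a compared column never satisfies the condition.
- l (acct_id=NULL) has no partner → excluded.
- l (acct_id=2) has no partner → excluded.
- l (acct_id=9) pairs with 1 row(s) of r.
- l (acct_id=5) has no partner → excluded.
- l (acct_id=2) has no partner → excluded.
- l (acct_id=5) has no partner → excluded.
- l (acct_id=9) pairs with 1 row(s) of r.
After projecting and ordering:
l.acct_id | l.holder | r.acct_id
9 | Alice | 9
9 | Quinn | 9

(9, Alice, 9); (9, Quinn, 9)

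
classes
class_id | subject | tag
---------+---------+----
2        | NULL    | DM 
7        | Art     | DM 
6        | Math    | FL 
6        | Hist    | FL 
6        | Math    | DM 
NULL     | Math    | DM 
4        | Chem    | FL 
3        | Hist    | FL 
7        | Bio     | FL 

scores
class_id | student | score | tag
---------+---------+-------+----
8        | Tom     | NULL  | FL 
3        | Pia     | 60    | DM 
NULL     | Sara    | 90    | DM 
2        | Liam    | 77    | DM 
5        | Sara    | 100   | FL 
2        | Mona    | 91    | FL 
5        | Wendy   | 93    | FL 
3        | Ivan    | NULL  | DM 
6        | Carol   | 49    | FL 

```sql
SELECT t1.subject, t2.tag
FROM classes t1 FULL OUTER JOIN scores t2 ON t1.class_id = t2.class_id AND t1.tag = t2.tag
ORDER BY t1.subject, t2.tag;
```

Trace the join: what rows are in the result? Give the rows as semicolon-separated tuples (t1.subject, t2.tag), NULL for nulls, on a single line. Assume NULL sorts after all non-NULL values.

(Art, NULL); (Bio, NULL); (Chem, NULL); (Hist, FL); (Hist, NULL); (Math, FL); (Math, NULL); (Math, NULL); (NULL, DM); (NULL, DM); (NULL, DM); (NULL, DM); (NULL, FL); (NULL, FL); (NULL, FL); (NULL, FL)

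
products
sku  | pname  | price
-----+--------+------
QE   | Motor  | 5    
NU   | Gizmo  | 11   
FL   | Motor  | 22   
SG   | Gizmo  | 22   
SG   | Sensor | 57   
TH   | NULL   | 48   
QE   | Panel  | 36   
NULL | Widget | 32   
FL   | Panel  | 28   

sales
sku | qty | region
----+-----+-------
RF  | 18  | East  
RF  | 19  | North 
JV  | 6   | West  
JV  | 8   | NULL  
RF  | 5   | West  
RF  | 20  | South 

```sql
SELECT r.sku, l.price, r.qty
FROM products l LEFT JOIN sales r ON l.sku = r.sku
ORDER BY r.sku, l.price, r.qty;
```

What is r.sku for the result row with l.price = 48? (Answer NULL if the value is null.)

NULL

LEFT JOIN keeps every row from `products`; unmatched rows get NULL for `sales`'s columns.
Matching on l.sku = r.sku. A NULL in a compared column never satisfies the condition.
- l (sku=QE) has no partner → padded with NULL.
- l (sku=NU) has no partner → padded with NULL.
- l (sku=FL) has no partner → padded with NULL.
- l (sku=SG) has no partner → padded with NULL.
- l (sku=SG) has no partner → padded with NULL.
- l (sku=TH) has no partner → padded with NULL.
- l (sku=QE) has no partner → padded with NULL.
- l (sku=NULL) has no partner → padded with NULL.
- l (sku=FL) has no partner → padded with NULL.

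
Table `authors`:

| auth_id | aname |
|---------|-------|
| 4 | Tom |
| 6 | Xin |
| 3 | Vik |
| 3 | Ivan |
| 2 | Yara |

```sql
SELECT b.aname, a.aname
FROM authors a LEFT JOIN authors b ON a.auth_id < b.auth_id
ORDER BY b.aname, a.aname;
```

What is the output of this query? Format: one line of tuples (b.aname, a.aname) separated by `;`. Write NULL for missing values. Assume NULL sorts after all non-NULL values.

LEFT JOIN keeps every row from `authors a`; unmatched rows get NULL for `authors b`'s columns.
Matching on a.auth_id < b.auth_id.
- a row (auth_id=4): matches 1 b row(s) → 1 output row(s).
- a row (auth_id=6): no match → kept, b columns NULL.
- a row (auth_id=3): matches 2 b row(s) → 2 output row(s).
- a row (auth_id=3): matches 2 b row(s) → 2 output row(s).
- a row (auth_id=2): matches 4 b row(s) → 4 output row(s).
After projecting and ordering:
b.aname | a.aname
Ivan | Yara
Tom | Ivan
Tom | Vik
Tom | Yara
Vik | Yara
Xin | Ivan
Xin | Tom
Xin | Vik
Xin | Yara
NULL | Xin

(Ivan, Yara); (Tom, Ivan); (Tom, Vik); (Tom, Yara); (Vik, Yara); (Xin, Ivan); (Xin, Tom); (Xin, Vik); (Xin, Yara); (NULL, Xin)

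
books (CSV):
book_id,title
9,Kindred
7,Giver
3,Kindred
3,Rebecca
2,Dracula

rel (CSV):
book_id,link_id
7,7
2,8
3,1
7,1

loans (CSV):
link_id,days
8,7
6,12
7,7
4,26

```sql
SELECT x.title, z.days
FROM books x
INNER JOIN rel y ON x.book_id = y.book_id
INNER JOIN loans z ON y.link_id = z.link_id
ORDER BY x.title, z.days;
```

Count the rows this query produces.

Joins associate left-to-right: books INNER JOIN rel on book_id gives 5 intermediate row(s).
Then INNER JOIN `loans z` on link_id: keep only rows whose y.link_id appears in z.
Result: 2 row(s).

2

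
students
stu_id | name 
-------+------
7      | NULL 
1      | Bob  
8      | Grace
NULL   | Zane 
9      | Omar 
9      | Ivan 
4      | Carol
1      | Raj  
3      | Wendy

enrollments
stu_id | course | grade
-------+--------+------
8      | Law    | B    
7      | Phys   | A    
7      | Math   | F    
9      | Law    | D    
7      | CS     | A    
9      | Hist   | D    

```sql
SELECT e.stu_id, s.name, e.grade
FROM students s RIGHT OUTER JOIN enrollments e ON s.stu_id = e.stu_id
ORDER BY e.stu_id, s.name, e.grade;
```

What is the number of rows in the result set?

8

RIGHT JOIN keeps every row from `enrollments`; unmatched rows get NULL for `students`'s columns.
Matching on s.stu_id = e.stu_id. A NULL in a compared column never satisfies the condition.
Matched pairs: 8; unmatched e rows kept: 0.
Total: 8 rows.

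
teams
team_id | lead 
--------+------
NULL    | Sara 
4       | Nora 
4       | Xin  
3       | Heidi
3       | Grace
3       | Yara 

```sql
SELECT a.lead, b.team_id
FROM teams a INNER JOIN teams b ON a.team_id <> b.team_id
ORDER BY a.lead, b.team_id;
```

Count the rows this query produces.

INNER JOIN keeps only pairs where the ON condition holds.
Matching on a.team_id <> b.team_id. A NULL in a compared column never satisfies the condition.
Matched pairs: 12.
Total: 12 rows.

12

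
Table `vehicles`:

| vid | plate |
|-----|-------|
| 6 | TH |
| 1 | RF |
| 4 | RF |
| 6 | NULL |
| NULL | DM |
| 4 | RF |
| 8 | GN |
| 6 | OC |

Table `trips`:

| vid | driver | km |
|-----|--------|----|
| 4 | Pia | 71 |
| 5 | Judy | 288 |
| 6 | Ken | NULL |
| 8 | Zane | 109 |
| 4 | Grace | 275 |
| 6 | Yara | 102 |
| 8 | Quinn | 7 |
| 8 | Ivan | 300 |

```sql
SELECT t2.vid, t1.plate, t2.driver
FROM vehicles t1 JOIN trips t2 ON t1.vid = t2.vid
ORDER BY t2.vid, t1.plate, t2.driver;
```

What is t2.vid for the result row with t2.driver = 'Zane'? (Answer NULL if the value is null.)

INNER JOIN keeps only pairs where the ON condition holds.
Matching on t1.vid = t2.vid. A NULL in a compared column never satisfies the condition.
Matched pairs: 13.

8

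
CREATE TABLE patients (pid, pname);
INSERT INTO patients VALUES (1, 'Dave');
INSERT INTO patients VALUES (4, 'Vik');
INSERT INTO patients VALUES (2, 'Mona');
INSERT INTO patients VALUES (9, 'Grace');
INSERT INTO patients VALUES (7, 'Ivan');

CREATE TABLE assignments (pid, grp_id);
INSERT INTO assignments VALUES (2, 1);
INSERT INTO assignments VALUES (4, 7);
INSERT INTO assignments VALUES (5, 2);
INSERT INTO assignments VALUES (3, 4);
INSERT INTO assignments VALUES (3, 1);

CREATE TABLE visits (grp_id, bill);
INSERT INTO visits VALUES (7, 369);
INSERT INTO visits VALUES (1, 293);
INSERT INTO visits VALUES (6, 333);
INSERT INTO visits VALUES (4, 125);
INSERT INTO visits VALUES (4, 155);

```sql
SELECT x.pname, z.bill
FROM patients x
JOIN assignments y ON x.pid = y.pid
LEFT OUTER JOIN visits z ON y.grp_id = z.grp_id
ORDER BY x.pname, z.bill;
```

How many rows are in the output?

Step 1 — x INNER JOIN y on pid → 2 row(s).
Then LEFT JOIN `visits z` on grp_id: each of those 2 rows is kept; rows whose y.grp_id has no match in z get NULL for z's columns.
Result: 2 row(s).

2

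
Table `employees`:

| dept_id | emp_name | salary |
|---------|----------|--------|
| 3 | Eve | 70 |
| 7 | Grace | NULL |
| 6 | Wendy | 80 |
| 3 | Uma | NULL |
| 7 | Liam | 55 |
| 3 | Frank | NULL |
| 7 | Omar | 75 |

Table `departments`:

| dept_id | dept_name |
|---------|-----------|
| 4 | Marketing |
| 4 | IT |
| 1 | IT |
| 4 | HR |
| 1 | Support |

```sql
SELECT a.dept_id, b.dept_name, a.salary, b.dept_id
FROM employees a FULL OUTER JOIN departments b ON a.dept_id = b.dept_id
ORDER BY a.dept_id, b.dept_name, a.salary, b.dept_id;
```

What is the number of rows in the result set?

12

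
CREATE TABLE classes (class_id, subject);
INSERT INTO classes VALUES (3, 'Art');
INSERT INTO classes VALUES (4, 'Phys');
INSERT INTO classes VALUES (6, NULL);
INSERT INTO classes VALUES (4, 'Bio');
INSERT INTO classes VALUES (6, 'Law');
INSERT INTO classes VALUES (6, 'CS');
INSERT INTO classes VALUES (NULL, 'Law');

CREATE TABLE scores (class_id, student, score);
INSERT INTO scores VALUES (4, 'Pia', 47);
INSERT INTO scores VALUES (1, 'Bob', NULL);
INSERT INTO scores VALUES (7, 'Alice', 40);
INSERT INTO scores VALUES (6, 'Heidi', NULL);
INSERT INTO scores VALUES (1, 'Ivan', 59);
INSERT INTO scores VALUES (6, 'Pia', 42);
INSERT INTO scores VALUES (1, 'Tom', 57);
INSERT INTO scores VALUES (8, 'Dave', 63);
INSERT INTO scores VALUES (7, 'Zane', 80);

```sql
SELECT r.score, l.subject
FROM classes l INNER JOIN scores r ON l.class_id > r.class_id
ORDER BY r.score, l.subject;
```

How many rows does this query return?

INNER JOIN keeps only pairs where the ON condition holds.
Matching on l.class_id > r.class_id. A NULL in a compared column never satisfies the condition.
Matched pairs: 21.
Total: 21 rows.

21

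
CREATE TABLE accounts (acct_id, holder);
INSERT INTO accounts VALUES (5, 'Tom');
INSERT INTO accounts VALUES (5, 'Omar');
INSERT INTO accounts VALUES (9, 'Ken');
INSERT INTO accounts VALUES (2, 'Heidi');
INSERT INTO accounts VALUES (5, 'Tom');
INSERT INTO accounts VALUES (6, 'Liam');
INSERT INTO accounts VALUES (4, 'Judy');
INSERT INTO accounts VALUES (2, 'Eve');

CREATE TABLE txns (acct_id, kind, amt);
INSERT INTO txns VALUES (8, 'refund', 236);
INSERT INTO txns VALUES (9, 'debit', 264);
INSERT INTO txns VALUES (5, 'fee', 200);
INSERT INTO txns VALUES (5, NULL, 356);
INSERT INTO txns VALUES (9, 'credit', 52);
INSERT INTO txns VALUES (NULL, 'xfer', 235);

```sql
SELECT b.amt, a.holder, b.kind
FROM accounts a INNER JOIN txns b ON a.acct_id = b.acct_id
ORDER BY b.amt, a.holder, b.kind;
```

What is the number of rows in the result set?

8

INNER JOIN keeps only pairs where the ON condition holds.
Matching on a.acct_id = b.acct_id. A NULL in a compared column never satisfies the condition.
- a[0] acct_id=5 → 2 match(es) in b → 2 row(s).
- a[1] acct_id=5 → 2 match(es) in b → 2 row(s).
- a[2] acct_id=9 → 2 match(es) in b → 2 row(s).
- a[3] acct_id=2 → no match; dropped.
- a[4] acct_id=5 → 2 match(es) in b → 2 row(s).
- a[5] acct_id=6 → no match; dropped.
- a[6] acct_id=4 → no match; dropped.
- a[7] acct_id=2 → no match; dropped.
Total: 8 rows.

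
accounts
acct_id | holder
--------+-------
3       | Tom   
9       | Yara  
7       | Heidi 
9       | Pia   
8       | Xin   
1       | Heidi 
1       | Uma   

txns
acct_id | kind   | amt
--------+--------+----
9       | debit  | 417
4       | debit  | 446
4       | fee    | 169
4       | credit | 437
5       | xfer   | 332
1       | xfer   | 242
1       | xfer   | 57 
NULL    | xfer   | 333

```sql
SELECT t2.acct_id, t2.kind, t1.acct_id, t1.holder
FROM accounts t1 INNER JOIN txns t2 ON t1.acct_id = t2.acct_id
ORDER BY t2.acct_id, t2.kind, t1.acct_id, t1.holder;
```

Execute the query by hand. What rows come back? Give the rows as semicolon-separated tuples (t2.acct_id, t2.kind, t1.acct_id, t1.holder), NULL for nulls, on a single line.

(1, xfer, 1, Heidi); (1, xfer, 1, Heidi); (1, xfer, 1, Uma); (1, xfer, 1, Uma); (9, debit, 9, Pia); (9, debit, 9, Yara)

INNER JOIN keeps only pairs where the ON condition holds.
Matching on t1.acct_id = t2.acct_id. A NULL in a compared column never satisfies the condition.
- t1 (acct_id=3) has no partner → excluded.
- t1 (acct_id=9) pairs with 1 row(s) of t2.
- t1 (acct_id=7) has no partner → excluded.
- t1 (acct_id=9) pairs with 1 row(s) of t2.
- t1 (acct_id=8) has no partner → excluded.
- t1 (acct_id=1) pairs with 2 row(s) of t2.
- t1 (acct_id=1) pairs with 2 row(s) of t2.
After projecting and ordering:
t2.acct_id | t2.kind | t1.acct_id | t1.holder
1 | xfer | 1 | Heidi
1 | xfer | 1 | Heidi
1 | xfer | 1 | Uma
1 | xfer | 1 | Uma
9 | debit | 9 | Pia
9 | debit | 9 | Yara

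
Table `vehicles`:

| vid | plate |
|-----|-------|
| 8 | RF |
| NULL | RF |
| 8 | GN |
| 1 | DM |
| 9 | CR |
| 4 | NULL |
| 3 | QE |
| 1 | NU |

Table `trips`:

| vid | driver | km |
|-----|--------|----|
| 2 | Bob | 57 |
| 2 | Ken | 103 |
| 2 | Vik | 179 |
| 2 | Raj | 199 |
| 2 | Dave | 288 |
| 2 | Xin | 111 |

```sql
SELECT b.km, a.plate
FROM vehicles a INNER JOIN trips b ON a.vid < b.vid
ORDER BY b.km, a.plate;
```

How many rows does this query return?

INNER JOIN keeps only pairs where the ON condition holds.
Matching on a.vid < b.vid. A NULL in a compared column never satisfies the condition.
- vid=8: no matching b row, dropped.
- vid=NULL: no matching b row, dropped.
- vid=8: no matching b row, dropped.
- vid=1: 6 matching b row(s), so 6 row(s) emitted.
- vid=9: no matching b row, dropped.
- vid=4: no matching b row, dropped.
- vid=3: no matching b row, dropped.
- vid=1: 6 matching b row(s), so 6 row(s) emitted.
Total: 12 rows.

12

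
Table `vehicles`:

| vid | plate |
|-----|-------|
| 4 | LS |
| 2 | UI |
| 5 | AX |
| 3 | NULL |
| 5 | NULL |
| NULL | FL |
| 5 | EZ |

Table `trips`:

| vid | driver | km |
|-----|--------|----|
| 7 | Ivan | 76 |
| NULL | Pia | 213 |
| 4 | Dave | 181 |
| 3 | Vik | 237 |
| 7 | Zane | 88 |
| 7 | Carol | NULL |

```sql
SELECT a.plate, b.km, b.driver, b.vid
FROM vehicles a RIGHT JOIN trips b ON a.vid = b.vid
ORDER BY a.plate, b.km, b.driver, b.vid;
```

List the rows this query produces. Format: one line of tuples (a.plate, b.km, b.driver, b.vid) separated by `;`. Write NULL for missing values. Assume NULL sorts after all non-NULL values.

(LS, 181, Dave, 4); (NULL, 76, Ivan, 7); (NULL, 88, Zane, 7); (NULL, 213, Pia, NULL); (NULL, 237, Vik, 3); (NULL, NULL, Carol, 7)

RIGHT JOIN keeps every row from `trips`; unmatched rows get NULL for `vehicles`'s columns.
Matching on a.vid = b.vid. A NULL in a compared column never satisfies the condition.
- a[0] vid=4 → 1 match(es) in b → 1 row(s).
- a[1] vid=2 → no match.
- a[2] vid=5 → no match.
- a[3] vid=3 → 1 match(es) in b → 1 row(s).
- a[4] vid=5 → no match.
- a[5] vid=NULL → no match.
- a[6] vid=5 → no match.
- 4 b row(s) had no a match → kept, a columns NULL.
After projecting and ordering:
a.plate | b.km | b.driver | b.vid
LS | 181 | Dave | 4
NULL | 76 | Ivan | 7
NULL | 88 | Zane | 7
NULL | 213 | Pia | NULL
NULL | 237 | Vik | 3
NULL | NULL | Carol | 7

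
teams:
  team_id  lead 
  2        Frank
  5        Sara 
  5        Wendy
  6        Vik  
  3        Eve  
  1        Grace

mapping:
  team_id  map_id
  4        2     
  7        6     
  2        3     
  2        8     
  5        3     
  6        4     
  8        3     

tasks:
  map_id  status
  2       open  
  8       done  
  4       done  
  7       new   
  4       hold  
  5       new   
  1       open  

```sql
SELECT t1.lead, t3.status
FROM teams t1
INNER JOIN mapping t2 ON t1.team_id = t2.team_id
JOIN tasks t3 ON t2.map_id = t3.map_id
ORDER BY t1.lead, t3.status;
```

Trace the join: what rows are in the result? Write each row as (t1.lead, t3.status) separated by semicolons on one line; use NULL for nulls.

(Frank, done); (Vik, done); (Vik, hold)

Evaluate left to right. First `teams t1 INNER JOIN mapping t2` on team_id: 5 row(s).
Then INNER JOIN `tasks t3` on map_id: keep only rows whose t2.map_id appears in t3.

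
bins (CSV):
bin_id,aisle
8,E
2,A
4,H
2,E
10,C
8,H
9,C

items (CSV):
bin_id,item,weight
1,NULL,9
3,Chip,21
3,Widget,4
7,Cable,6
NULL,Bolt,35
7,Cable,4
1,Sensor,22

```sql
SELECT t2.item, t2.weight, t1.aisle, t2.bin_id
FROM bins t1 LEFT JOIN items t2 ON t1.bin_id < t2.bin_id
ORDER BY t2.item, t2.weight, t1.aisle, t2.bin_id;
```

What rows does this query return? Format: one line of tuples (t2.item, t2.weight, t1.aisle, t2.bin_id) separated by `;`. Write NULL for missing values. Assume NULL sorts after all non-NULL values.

(Cable, 4, A, 7); (Cable, 4, E, 7); (Cable, 4, H, 7); (Cable, 6, A, 7); (Cable, 6, E, 7); (Cable, 6, H, 7); (Chip, 21, A, 3); (Chip, 21, E, 3); (Widget, 4, A, 3); (Widget, 4, E, 3); (NULL, NULL, C, NULL); (NULL, NULL, C, NULL); (NULL, NULL, E, NULL); (NULL, NULL, H, NULL)

LEFT JOIN keeps every row from `bins`; unmatched rows get NULL for `items`'s columns.
Matching on t1.bin_id < t2.bin_id. A NULL in a compared column never satisfies the condition.
Matched pairs: 10; unmatched t1 rows kept: 4.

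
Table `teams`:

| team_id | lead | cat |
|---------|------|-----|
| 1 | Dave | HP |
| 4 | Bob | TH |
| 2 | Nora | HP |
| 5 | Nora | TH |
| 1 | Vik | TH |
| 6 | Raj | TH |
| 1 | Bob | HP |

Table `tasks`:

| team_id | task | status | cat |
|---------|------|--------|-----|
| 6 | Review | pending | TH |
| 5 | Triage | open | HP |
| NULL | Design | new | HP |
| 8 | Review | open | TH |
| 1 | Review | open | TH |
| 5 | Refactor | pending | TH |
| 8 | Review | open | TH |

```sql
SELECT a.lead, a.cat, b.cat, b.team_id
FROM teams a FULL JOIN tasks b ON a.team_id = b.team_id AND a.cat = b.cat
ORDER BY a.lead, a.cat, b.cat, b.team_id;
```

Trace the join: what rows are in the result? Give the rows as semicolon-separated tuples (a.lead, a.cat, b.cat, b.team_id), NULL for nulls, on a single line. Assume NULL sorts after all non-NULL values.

(Bob, HP, NULL, NULL); (Bob, TH, NULL, NULL); (Dave, HP, NULL, NULL); (Nora, HP, NULL, NULL); (Nora, TH, TH, 5); (Raj, TH, TH, 6); (Vik, TH, TH, 1); (NULL, NULL, HP, 5); (NULL, NULL, HP, NULL); (NULL, NULL, TH, 8); (NULL, NULL, TH, 8)

FULL OUTER JOIN keeps every row from both sides; unmatched rows get NULL for the other side's columns.
Matching on a.team_id = b.team_id AND a.cat = b.cat. A NULL in a compared column never satisfies the condition.
- a[0] team_id=1, cat=HP → no match; kept with NULLs on the b side.
- a[1] team_id=4, cat=TH → no match; kept with NULLs on the b side.
- a[2] team_id=2, cat=HP → no match; kept with NULLs on the b side.
- a[3] team_id=5, cat=TH → 1 match(es) in b → 1 row(s).
- a[4] team_id=1, cat=TH → 1 match(es) in b → 1 row(s).
- a[5] team_id=6, cat=TH → 1 match(es) in b → 1 row(s).
- a[6] team_id=1, cat=HP → no match; kept with NULLs on the b side.
- 4 row(s) from b found no a partner → padded with NULL.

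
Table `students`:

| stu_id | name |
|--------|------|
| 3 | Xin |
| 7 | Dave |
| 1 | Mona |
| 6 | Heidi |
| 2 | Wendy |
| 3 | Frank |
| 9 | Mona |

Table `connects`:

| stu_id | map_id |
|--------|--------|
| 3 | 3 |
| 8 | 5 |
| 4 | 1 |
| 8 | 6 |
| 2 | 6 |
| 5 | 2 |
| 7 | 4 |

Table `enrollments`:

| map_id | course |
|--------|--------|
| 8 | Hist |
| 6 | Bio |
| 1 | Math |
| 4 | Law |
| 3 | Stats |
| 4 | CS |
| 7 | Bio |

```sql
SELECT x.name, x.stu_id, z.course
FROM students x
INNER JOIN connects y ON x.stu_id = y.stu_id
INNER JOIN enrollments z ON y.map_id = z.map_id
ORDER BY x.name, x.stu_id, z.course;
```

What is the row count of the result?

5

Step 1 — x INNER JOIN y on stu_id → 4 row(s).
Then INNER JOIN `enrollments z` on map_id: keep only rows whose y.map_id appears in z.
Result: 5 row(s).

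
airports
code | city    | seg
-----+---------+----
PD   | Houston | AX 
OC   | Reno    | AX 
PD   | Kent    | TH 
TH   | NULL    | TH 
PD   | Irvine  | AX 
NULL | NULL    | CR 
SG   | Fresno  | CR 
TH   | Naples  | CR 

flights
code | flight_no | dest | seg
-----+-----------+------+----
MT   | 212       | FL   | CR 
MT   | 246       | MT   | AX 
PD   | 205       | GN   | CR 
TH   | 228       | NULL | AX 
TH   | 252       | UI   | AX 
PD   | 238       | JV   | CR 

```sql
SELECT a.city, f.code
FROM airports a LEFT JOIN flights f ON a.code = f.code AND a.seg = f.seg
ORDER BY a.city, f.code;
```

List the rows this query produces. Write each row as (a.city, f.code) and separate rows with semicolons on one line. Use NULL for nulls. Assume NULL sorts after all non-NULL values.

(Fresno, NULL); (Houston, NULL); (Irvine, NULL); (Kent, NULL); (Naples, NULL); (Reno, NULL); (NULL, NULL); (NULL, NULL)

LEFT JOIN keeps every row from `airports`; unmatched rows get NULL for `flights`'s columns.
Matching on a.code = f.code AND a.seg = f.seg. A NULL in a compared column never satisfies the condition.
Matched pairs: 0; unmatched a rows kept: 8.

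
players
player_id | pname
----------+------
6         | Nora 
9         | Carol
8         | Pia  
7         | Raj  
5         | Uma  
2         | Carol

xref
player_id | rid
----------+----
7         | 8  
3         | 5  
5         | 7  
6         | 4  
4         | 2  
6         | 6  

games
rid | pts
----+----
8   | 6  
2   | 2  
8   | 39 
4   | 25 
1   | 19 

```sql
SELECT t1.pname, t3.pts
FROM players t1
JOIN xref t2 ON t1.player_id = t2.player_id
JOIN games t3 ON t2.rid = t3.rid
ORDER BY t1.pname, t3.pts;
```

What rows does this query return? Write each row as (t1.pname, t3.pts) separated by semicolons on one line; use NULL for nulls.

(Nora, 25); (Raj, 6); (Raj, 39)

Joins associate left-to-right: players INNER JOIN xref on player_id gives 4 intermediate row(s).
Then INNER JOIN `games t3` on rid: keep only rows whose t2.rid appears in t3.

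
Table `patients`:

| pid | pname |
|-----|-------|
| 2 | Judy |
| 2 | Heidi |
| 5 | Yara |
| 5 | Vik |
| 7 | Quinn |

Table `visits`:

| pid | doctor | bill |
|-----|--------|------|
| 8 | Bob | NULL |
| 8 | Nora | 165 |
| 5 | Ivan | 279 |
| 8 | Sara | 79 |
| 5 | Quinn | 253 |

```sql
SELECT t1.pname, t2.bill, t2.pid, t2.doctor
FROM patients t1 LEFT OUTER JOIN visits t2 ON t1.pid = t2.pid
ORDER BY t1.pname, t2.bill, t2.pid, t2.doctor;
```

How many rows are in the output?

LEFT JOIN keeps every row from `patients`; unmatched rows get NULL for `visits`'s columns.
Matching on t1.pid = t2.pid.
- t1 (pid=2) has no partner → padded with NULL.
- t1 (pid=2) has no partner → padded with NULL.
- t1 (pid=5) pairs with 2 row(s) of t2.
- t1 (pid=5) pairs with 2 row(s) of t2.
- t1 (pid=7) has no partner → padded with NULL.
Total: 4 matched + 3 padded = 7 rows.

7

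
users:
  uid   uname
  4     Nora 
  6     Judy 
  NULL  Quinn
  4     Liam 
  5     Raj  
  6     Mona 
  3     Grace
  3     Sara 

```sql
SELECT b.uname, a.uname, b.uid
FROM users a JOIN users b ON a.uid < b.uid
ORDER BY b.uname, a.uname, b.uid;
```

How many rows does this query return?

INNER JOIN keeps only pairs where the ON condition holds.
Matching on a.uid < b.uid. A NULL in a compared column never satisfies the condition.
- a (uid=4) pairs with 3 row(s) of b.
- a (uid=6) has no partner → excluded.
- a (uid=NULL) has no partner → excluded.
- a (uid=4) pairs with 3 row(s) of b.
- a (uid=5) pairs with 2 row(s) of b.
- a (uid=6) has no partner → excluded.
- a (uid=3) pairs with 5 row(s) of b.
- a (uid=3) pairs with 5 row(s) of b.
Total: 18 rows.

18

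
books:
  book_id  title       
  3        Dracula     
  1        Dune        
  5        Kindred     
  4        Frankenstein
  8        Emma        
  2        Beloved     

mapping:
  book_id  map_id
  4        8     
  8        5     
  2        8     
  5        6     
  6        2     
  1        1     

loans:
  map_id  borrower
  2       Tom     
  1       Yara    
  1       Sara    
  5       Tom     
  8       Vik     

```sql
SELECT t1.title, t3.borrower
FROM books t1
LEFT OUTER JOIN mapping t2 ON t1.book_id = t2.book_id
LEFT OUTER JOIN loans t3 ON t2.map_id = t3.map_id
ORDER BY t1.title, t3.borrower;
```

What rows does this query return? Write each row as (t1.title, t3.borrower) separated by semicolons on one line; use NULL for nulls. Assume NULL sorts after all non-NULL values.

(Beloved, Vik); (Dracula, NULL); (Dune, Sara); (Dune, Yara); (Emma, Tom); (Frankenstein, Vik); (Kindred, NULL)

Joins associate left-to-right: books LEFT JOIN mapping on book_id gives 6 intermediate row(s).
Then LEFT JOIN `loans t3` on map_id: each of those 6 rows is kept; rows whose t2.map_id has no match in t3 get NULL for t3's columns.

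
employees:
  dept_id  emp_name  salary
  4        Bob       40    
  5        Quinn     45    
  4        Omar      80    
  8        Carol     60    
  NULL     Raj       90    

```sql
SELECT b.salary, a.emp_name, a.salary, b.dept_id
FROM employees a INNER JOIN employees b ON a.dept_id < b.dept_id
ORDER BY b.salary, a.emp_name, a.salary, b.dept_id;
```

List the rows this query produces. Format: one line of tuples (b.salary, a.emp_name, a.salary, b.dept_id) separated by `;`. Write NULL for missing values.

INNER JOIN keeps only pairs where the ON condition holds.
Matching on a.dept_id < b.dept_id. A NULL in a compared column never satisfies the condition.
Matched pairs: 5.

(45, Bob, 40, 5); (45, Omar, 80, 5); (60, Bob, 40, 8); (60, Omar, 80, 8); (60, Quinn, 45, 8)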